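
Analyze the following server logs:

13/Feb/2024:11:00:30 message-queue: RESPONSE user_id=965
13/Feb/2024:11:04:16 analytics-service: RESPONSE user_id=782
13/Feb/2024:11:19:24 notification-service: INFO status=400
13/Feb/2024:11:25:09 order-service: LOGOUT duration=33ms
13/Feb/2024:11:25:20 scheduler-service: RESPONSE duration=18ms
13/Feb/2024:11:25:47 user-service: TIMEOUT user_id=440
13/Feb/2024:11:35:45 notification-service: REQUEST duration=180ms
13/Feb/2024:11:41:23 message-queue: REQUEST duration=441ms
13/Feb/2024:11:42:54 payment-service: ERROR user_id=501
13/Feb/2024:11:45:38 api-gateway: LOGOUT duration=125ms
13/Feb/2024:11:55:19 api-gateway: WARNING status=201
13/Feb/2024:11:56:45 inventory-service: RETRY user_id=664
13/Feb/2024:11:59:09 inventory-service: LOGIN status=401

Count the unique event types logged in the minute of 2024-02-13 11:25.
3

To count unique event types:

1. Filter events in the minute starting at 2024-02-13 11:25
2. Extract event types from matching entries
3. Count unique types: 3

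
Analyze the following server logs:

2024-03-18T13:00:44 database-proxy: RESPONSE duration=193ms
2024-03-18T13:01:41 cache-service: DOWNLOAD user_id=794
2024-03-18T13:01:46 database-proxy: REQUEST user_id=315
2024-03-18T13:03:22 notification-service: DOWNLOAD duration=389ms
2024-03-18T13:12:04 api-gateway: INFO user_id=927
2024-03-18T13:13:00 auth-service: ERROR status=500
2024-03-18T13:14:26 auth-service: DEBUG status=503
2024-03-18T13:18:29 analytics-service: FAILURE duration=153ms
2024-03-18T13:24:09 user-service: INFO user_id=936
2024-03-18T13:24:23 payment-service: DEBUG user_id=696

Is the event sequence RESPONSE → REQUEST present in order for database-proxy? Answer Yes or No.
Yes

To verify sequence order:

1. Find all events in sequence RESPONSE → REQUEST for database-proxy
2. Extract their timestamps
3. Check if timestamps are in ascending order
4. Result: Yes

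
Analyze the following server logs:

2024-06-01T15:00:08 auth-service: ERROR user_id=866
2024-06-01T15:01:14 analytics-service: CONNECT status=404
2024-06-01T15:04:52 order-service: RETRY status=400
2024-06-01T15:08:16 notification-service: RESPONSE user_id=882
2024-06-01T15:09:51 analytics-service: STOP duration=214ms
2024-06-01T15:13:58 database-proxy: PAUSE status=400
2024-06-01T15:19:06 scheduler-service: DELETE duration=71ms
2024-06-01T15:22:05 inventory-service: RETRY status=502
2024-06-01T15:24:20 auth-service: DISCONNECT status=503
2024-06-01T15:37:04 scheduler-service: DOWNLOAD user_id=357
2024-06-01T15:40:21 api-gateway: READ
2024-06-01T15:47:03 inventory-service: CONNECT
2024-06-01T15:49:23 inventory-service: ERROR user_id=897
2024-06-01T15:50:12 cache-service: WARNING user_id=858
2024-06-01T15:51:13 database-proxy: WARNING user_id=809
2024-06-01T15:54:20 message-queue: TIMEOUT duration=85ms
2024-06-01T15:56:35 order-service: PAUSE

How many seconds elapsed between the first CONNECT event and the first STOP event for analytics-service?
517

To find the time between events:

1. Locate the first CONNECT event for analytics-service: 2024-06-01T15:01:14
2. Locate the first STOP event for analytics-service: 2024-06-01T15:09:51
3. Calculate the difference: 2024-06-01T15:09:51 - 2024-06-01T15:01:14 = 517 seconds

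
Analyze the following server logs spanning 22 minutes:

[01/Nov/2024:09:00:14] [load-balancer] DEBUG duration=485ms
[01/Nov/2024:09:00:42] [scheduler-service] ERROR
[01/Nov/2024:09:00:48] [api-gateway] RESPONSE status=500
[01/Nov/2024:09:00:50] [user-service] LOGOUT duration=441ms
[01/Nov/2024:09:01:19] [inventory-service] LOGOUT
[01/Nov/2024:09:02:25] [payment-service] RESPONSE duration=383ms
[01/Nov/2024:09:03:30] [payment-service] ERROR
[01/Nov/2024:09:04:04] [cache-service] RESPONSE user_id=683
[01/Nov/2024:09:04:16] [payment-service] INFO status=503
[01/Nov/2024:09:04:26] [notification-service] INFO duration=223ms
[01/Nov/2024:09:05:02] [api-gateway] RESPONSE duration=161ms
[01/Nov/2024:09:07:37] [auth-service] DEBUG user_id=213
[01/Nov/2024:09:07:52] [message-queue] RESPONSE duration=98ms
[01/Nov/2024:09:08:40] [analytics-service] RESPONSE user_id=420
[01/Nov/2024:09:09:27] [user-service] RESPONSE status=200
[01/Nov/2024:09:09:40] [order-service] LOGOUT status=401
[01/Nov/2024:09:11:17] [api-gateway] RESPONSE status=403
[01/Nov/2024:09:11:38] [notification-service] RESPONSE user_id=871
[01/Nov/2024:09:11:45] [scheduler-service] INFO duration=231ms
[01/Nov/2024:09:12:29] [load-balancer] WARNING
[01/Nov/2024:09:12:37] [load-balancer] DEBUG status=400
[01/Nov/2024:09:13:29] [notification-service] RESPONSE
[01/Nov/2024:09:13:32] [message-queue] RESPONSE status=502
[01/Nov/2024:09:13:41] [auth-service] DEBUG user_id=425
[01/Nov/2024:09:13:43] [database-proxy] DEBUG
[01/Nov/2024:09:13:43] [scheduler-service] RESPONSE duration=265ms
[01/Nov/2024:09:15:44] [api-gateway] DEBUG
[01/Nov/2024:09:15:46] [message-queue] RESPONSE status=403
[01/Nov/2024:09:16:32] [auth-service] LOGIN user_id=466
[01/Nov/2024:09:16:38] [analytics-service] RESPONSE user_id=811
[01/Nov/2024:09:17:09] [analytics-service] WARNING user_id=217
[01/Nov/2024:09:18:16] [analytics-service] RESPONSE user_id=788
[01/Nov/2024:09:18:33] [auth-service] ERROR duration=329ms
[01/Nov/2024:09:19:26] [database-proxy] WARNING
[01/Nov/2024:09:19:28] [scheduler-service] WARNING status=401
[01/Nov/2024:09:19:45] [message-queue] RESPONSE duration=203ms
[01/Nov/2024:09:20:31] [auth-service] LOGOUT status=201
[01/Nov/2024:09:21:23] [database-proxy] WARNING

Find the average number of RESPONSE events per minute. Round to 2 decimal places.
0.73

To calculate the rate:

1. Count total RESPONSE events: 16
2. Total time period: 22 minutes
3. Rate = 16 / 22 = 0.73 events per minute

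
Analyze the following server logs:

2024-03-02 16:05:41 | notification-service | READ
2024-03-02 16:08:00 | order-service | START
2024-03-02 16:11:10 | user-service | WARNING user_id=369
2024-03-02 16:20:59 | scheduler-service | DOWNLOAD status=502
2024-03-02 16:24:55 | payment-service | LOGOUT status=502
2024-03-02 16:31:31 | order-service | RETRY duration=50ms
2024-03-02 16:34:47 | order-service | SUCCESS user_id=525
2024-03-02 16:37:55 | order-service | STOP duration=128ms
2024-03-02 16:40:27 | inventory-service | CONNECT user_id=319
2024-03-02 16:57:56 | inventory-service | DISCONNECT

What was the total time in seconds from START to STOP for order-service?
1795

To calculate state duration:

1. Find START event for order-service: 2024-03-02 16:08:00
2. Find STOP event for order-service: 2024-03-02 16:37:55
3. Calculate duration: 2024-03-02 16:37:55 - 2024-03-02 16:08:00 = 1795 seconds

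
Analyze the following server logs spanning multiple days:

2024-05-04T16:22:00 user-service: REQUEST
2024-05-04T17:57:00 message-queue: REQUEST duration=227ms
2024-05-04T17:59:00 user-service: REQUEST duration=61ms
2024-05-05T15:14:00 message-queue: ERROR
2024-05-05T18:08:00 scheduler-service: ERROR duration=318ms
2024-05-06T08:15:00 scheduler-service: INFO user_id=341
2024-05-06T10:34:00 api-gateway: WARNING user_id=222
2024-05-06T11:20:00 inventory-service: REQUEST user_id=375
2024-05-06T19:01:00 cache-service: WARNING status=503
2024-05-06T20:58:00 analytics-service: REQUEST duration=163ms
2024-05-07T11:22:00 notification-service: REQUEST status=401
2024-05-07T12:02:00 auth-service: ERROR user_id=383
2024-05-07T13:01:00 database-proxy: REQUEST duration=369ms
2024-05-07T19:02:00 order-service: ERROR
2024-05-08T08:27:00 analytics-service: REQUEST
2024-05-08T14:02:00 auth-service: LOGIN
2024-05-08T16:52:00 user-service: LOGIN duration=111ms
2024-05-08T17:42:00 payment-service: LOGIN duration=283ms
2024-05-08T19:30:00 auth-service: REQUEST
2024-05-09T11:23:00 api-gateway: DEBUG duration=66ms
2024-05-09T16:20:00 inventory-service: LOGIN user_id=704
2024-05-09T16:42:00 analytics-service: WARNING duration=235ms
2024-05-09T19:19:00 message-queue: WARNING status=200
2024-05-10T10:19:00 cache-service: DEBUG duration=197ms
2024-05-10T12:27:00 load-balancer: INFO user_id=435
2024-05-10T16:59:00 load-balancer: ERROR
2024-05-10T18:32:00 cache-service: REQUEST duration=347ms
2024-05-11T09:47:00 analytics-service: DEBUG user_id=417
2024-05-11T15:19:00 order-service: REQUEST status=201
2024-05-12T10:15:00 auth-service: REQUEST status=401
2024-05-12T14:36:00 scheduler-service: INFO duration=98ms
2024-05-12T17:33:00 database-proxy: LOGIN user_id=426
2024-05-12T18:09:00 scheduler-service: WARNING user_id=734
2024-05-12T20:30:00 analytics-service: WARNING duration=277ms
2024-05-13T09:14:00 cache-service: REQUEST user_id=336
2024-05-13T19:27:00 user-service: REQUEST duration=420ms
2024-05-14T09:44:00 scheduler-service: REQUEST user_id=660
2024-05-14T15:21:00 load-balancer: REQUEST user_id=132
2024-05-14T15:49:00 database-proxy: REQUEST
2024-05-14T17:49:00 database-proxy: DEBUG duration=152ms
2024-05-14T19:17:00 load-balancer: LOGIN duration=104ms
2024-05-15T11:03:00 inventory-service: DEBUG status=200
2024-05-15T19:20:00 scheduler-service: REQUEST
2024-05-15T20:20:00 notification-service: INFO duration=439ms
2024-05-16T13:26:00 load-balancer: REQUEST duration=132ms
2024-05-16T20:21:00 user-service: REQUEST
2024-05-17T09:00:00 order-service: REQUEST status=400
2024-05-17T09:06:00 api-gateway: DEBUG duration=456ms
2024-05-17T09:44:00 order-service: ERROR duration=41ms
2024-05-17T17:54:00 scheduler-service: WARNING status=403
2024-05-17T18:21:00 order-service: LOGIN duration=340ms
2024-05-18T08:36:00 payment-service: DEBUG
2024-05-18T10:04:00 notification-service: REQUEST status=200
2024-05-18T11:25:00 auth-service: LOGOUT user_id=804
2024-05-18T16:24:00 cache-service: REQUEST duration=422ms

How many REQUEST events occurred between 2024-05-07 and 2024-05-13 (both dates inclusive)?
9

To filter by date range:

1. Date range: 2024-05-07 through 2024-05-13, both dates inclusive
2. Filter for REQUEST events whose date falls in this range
3. Count matching events: 9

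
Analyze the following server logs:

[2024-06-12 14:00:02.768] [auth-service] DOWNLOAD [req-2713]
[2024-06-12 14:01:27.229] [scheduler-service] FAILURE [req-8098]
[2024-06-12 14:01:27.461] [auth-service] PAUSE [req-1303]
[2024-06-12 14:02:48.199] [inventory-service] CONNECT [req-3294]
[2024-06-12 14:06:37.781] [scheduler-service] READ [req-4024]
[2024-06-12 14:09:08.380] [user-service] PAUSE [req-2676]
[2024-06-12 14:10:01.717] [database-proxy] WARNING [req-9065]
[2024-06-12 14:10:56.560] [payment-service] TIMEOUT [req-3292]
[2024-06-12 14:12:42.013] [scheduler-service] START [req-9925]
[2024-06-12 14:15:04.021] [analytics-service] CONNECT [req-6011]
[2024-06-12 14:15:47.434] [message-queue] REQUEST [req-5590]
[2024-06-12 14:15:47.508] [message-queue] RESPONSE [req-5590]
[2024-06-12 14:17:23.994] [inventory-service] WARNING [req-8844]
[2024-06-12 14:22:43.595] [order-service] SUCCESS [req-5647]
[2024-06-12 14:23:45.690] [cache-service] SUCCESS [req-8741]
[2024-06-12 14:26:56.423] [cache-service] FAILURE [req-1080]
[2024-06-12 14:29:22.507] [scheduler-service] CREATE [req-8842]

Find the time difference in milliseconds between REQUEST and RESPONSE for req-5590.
74

To calculate latency:

1. Find REQUEST with id req-5590: 2024-06-12 14:15:47.434
2. Find RESPONSE with id req-5590: 2024-06-12 14:15:47.508
3. Latency: 2024-06-12 14:15:47.508 - 2024-06-12 14:15:47.434 = 74ms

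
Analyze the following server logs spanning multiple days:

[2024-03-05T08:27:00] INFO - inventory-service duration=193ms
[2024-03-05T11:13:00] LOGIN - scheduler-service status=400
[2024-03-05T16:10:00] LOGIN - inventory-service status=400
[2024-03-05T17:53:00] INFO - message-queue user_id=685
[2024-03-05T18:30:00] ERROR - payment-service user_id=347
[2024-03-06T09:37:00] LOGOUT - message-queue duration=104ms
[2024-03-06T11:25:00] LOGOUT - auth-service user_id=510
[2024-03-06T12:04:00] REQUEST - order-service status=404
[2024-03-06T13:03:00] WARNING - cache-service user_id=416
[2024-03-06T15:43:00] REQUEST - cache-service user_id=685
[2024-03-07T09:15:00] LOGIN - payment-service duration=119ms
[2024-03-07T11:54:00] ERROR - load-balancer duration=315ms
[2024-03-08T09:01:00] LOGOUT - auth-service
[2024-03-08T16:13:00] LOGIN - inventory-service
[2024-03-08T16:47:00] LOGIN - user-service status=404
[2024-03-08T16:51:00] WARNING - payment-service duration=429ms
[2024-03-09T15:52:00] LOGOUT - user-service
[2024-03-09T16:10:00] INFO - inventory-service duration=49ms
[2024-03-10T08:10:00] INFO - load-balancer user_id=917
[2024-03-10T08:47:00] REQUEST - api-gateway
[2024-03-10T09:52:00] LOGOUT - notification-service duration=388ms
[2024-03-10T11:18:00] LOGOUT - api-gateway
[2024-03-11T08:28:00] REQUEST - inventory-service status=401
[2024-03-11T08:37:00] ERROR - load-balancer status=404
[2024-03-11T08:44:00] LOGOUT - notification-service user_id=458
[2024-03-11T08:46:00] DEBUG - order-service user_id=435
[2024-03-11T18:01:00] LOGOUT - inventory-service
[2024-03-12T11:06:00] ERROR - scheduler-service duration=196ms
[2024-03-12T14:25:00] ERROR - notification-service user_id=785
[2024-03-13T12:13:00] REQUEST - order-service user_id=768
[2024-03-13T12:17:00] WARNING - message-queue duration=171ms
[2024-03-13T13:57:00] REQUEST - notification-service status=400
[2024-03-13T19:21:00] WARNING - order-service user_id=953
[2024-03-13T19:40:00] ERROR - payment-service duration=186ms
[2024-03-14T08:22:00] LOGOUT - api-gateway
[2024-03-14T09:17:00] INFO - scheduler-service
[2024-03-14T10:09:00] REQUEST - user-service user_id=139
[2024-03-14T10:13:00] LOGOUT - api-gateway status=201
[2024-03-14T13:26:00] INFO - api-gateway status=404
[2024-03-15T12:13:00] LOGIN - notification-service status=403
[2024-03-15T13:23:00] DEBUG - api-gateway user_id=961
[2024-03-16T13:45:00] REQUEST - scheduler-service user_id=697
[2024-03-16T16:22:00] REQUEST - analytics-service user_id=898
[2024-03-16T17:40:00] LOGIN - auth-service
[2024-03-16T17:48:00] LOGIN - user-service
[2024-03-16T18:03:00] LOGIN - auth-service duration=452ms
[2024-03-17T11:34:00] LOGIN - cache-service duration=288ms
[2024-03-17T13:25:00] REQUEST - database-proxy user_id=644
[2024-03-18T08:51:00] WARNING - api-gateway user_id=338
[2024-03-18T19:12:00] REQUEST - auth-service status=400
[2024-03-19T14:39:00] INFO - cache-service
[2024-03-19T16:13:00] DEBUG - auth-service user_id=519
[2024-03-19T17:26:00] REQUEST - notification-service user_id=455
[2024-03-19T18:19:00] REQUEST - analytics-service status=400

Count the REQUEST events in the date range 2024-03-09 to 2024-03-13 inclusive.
4

To filter by date range:

1. Date range: 2024-03-09 through 2024-03-13, both dates inclusive
2. Filter for REQUEST events whose date falls in this range
3. Count matching events: 4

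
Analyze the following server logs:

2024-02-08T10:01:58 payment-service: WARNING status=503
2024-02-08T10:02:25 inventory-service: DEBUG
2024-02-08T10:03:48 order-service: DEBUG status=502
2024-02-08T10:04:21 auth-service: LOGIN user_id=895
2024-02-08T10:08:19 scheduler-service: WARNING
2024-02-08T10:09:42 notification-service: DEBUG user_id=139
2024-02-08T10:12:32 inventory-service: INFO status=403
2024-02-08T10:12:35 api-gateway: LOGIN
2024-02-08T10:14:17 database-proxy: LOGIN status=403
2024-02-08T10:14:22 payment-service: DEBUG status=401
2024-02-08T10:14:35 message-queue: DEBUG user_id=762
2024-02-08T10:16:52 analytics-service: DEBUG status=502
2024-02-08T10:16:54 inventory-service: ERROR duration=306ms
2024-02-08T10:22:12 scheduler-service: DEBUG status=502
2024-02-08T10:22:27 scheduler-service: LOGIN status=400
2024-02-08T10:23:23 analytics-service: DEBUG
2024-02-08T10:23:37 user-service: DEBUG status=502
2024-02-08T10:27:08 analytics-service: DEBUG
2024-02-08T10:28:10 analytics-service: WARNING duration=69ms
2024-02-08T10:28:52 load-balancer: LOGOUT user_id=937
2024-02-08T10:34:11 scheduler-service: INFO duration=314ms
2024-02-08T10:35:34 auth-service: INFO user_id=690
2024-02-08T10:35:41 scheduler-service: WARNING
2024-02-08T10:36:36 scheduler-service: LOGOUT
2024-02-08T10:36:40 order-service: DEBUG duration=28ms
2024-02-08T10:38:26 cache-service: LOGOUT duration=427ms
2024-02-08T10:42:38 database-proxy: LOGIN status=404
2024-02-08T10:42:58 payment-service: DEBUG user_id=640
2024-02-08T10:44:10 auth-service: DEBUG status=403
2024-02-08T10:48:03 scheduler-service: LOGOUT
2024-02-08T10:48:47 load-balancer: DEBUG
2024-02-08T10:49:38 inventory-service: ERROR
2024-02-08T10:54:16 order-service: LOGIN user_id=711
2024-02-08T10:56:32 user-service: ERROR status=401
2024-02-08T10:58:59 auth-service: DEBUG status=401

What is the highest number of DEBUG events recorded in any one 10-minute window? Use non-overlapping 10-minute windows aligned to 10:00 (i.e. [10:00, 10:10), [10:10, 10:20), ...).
4

To find the burst window:

1. Divide the log period into non-overlapping 10-minute windows starting at 10:00
2. Count DEBUG events in each window
3. Find the window with maximum count
4. Maximum events in a window: 4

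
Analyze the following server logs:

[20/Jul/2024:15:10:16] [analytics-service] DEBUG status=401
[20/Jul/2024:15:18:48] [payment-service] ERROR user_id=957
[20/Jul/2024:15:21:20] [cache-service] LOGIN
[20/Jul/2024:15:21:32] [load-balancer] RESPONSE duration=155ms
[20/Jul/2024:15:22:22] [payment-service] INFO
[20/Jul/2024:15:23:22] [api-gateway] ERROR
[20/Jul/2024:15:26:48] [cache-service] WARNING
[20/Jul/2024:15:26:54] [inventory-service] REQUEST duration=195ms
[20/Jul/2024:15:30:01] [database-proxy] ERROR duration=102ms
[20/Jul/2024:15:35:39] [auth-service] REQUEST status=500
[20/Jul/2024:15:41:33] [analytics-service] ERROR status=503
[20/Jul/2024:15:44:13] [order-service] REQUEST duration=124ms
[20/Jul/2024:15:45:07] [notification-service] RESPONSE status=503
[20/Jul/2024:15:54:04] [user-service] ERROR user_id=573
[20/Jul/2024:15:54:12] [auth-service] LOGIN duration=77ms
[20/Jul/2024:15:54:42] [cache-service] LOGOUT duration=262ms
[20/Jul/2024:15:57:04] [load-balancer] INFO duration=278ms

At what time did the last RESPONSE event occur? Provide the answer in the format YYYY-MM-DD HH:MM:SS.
2024-07-20 15:45:07

To find the last event:

1. Filter for all RESPONSE events
2. Sort by timestamp
3. Select the last one
4. Timestamp: 2024-07-20 15:45:07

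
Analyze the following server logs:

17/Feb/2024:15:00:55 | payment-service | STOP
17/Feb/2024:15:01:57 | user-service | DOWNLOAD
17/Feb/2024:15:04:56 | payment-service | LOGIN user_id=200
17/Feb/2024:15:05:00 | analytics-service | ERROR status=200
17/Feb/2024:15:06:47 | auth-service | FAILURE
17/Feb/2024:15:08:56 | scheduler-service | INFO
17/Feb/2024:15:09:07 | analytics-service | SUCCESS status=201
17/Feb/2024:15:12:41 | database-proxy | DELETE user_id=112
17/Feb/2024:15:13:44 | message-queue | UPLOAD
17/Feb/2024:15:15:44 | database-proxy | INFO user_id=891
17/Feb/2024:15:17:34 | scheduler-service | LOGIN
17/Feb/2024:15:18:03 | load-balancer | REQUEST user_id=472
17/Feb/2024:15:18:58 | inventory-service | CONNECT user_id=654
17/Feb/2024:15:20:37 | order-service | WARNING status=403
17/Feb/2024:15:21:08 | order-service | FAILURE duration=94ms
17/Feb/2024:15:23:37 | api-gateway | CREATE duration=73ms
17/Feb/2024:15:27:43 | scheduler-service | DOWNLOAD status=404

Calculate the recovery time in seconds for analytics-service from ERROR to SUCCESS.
247

To calculate recovery time:

1. Find ERROR event for analytics-service: 17/Feb/2024:15:05:00
2. Find next SUCCESS event for analytics-service: 17/Feb/2024:15:09:07
3. Recovery time: 17/Feb/2024:15:09:07 - 17/Feb/2024:15:05:00 = 247 seconds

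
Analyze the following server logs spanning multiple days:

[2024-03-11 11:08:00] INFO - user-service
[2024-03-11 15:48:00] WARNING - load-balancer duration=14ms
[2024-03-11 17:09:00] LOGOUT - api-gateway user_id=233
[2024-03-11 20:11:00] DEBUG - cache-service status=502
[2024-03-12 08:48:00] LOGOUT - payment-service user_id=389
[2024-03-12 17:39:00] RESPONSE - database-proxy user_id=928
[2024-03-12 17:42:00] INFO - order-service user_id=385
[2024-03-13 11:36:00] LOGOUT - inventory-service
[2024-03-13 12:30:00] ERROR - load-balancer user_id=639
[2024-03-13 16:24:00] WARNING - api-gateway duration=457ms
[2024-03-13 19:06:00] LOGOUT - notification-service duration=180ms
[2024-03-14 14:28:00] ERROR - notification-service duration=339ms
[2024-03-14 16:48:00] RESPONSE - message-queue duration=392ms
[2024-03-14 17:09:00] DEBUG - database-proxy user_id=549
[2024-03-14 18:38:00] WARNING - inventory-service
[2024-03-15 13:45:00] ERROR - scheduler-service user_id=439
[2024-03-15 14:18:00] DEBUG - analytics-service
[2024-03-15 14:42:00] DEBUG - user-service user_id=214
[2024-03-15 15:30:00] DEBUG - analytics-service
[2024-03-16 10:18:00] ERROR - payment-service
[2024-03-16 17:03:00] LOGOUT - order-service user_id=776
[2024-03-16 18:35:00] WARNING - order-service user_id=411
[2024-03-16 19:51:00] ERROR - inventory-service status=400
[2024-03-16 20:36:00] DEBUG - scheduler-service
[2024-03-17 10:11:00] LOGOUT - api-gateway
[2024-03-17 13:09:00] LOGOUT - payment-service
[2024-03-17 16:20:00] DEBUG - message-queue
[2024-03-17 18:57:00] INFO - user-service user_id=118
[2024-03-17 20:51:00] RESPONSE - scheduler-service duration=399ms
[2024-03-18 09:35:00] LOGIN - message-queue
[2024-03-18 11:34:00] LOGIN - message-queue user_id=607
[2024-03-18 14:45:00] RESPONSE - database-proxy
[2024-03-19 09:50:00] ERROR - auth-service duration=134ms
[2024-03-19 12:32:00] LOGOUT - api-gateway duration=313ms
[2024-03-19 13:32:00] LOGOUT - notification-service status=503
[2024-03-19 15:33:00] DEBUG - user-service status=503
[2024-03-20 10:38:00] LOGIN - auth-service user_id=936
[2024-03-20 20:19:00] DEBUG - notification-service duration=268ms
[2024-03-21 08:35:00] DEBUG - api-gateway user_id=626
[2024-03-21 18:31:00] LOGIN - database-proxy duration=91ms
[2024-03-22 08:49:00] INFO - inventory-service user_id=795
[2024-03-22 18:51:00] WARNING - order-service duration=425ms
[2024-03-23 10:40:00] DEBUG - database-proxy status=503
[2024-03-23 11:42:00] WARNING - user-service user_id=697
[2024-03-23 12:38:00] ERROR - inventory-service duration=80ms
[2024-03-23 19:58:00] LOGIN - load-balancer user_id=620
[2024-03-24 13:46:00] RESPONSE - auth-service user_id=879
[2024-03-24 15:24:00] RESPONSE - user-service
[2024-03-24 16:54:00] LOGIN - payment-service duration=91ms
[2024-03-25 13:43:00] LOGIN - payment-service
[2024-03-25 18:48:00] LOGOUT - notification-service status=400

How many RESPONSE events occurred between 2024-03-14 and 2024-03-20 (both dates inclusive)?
3

To filter by date range:

1. Date range: 2024-03-14 through 2024-03-20, both dates inclusive
2. Filter for RESPONSE events whose date falls in this range
3. Count matching events: 3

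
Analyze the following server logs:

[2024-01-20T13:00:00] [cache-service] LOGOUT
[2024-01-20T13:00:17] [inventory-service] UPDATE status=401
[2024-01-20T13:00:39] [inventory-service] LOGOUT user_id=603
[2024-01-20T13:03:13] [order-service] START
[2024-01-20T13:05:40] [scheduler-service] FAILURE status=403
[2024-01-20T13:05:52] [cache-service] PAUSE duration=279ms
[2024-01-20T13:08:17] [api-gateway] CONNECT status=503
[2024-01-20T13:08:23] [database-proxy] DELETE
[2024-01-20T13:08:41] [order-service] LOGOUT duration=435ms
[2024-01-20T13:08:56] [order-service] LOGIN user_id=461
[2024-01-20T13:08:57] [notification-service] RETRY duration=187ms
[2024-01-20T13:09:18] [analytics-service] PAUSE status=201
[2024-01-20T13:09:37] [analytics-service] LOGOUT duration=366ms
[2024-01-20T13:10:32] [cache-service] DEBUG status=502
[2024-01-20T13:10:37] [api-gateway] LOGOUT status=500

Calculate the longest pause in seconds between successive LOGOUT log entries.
482

To find the longest gap:

1. Extract all LOGOUT events in chronological order
2. Calculate time differences between consecutive events
3. Find the maximum difference
4. Longest gap: 482 seconds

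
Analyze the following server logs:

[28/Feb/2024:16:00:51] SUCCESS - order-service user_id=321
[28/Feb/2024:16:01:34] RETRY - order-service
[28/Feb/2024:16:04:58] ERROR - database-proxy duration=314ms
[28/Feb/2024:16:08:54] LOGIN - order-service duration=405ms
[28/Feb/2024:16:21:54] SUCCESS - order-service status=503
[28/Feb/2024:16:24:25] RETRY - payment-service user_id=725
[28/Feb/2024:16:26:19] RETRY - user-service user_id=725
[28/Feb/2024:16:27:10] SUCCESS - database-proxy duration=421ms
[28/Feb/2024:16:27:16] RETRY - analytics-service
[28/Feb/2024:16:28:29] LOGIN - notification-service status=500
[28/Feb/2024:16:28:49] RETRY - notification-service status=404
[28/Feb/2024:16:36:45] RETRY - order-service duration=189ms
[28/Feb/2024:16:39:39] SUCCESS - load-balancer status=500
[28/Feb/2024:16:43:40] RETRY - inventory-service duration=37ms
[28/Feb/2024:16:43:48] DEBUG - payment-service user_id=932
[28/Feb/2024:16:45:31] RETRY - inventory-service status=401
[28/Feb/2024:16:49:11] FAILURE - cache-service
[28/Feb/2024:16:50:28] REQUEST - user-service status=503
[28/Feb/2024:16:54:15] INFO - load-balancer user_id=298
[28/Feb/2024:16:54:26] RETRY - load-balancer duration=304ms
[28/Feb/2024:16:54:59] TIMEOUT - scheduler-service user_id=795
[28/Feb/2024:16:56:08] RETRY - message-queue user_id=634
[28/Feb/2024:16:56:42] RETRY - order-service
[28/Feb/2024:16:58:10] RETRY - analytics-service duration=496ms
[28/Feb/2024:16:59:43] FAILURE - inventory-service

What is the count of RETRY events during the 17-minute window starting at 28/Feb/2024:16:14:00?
4

To count events in the time window:

1. Window boundaries: 28/Feb/2024:16:14:00 to 28/Feb/2024:16:31:00
2. Filter for RETRY events within this window
3. Count matching events: 4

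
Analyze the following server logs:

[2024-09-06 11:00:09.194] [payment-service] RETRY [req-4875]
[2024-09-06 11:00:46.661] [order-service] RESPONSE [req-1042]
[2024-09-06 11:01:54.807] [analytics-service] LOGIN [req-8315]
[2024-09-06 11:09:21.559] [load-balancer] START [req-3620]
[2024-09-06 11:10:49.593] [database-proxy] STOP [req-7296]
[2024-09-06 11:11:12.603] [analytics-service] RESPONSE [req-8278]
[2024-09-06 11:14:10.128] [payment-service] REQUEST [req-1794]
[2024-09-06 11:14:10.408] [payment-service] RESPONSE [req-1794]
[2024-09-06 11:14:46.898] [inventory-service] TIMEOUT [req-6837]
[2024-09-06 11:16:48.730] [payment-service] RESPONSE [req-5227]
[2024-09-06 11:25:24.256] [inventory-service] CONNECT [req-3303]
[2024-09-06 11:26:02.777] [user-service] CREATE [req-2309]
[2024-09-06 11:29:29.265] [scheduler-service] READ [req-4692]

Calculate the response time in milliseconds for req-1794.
280

To calculate latency:

1. Find REQUEST with id req-1794: 2024-09-06 11:14:10.128
2. Find RESPONSE with id req-1794: 2024-09-06 11:14:10.408
3. Latency: 2024-09-06 11:14:10.408 - 2024-09-06 11:14:10.128 = 280ms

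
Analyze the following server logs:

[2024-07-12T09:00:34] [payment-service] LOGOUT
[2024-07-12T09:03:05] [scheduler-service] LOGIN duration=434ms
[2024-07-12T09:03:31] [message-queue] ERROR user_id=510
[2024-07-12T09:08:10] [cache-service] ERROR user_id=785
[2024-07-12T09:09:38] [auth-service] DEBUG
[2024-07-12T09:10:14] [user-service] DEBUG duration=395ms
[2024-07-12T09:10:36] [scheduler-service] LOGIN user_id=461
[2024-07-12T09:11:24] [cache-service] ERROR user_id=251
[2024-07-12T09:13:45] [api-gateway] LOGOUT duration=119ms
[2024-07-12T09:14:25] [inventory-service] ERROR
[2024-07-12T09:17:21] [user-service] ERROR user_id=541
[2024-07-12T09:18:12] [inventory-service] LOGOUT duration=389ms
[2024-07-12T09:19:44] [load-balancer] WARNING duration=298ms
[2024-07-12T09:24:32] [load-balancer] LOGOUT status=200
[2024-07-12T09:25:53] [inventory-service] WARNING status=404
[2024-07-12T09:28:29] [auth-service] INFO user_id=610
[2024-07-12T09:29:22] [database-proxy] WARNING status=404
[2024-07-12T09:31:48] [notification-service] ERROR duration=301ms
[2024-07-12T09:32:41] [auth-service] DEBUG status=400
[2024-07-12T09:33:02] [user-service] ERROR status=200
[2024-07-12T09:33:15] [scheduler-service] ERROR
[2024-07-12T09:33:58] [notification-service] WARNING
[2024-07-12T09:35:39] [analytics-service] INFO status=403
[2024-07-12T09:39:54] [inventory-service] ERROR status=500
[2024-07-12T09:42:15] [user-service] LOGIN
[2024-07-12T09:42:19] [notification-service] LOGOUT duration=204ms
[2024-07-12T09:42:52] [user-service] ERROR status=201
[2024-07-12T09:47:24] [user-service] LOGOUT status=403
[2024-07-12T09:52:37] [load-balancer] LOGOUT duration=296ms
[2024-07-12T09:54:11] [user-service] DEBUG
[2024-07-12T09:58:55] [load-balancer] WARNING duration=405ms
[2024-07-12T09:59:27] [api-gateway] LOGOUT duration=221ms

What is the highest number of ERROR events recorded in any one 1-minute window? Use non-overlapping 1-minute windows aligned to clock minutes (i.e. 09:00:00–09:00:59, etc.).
2

To find the burst window:

1. Divide the log period into non-overlapping 1-minute windows starting at 09:00
2. Count ERROR events in each window
3. Find the window with maximum count
4. Maximum events in a window: 2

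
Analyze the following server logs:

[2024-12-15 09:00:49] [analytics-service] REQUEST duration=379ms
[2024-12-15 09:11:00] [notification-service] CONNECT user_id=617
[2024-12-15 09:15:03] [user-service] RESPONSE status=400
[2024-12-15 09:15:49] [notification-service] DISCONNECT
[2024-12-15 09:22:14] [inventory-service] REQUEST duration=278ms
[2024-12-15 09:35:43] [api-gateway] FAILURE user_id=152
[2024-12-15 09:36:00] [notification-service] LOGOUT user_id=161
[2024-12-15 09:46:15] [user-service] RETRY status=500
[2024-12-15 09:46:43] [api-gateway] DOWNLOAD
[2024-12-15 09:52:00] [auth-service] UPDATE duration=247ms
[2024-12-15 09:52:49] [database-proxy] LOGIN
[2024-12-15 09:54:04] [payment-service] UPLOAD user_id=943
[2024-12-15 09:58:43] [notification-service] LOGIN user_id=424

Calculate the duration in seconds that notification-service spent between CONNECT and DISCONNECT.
289

To calculate state duration:

1. Find CONNECT event for notification-service: 2024-12-15 09:11:00
2. Find DISCONNECT event for notification-service: 2024-12-15 09:15:49
3. Calculate duration: 2024-12-15 09:15:49 - 2024-12-15 09:11:00 = 289 seconds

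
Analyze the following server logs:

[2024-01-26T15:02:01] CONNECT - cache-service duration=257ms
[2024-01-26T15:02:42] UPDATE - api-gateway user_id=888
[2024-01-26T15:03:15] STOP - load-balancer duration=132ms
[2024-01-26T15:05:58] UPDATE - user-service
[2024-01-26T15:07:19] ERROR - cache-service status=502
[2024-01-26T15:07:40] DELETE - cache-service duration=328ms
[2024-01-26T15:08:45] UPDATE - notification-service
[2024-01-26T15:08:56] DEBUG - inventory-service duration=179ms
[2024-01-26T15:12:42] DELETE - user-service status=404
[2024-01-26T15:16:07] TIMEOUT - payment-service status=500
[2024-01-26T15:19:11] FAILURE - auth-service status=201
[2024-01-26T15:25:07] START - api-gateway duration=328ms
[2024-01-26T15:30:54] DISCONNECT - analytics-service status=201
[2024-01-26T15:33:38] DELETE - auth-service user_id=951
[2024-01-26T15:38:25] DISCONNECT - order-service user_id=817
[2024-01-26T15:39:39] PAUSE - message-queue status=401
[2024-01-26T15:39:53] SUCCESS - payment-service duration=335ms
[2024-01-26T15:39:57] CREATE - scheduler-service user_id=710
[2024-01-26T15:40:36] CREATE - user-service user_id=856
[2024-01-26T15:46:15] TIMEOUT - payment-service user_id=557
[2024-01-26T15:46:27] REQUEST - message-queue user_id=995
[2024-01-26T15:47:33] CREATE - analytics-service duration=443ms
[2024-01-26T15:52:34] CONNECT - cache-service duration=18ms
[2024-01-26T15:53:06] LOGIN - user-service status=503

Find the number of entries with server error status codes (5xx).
3

To find matching entries:

1. Pattern to match: server error status codes (5xx)
2. Scan each log entry for the pattern
3. Count matches: 3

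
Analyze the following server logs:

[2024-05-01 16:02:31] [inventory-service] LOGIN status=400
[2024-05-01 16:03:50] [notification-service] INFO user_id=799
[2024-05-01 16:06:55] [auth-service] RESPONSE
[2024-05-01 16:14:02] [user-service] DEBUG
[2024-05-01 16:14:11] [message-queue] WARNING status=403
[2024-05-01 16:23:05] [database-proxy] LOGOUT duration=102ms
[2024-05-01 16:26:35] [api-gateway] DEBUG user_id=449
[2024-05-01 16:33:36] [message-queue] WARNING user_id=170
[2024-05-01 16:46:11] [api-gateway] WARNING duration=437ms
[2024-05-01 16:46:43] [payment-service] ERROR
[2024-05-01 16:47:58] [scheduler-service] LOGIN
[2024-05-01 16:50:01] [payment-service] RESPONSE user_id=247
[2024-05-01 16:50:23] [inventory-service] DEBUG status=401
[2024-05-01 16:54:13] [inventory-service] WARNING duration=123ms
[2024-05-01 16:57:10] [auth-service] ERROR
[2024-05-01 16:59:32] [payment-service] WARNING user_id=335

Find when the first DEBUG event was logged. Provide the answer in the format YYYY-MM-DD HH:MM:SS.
2024-05-01 16:14:02

To find the first event:

1. Filter for all DEBUG events
2. Sort by timestamp
3. Select the first one
4. Timestamp: 2024-05-01 16:14:02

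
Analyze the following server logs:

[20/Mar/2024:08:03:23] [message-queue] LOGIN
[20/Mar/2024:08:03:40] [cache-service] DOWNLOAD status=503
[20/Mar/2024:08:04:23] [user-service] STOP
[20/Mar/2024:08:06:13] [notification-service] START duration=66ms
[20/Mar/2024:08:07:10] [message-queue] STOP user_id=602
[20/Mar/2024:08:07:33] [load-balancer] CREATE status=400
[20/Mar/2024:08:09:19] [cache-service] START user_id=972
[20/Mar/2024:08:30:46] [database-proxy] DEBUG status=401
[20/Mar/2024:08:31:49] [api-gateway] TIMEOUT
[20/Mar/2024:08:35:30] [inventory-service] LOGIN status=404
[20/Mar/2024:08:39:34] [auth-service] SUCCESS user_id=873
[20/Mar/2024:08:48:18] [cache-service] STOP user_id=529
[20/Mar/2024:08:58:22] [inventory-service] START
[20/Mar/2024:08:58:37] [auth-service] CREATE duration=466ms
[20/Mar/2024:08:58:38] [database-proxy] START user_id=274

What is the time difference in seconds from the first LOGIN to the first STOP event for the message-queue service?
227

To find the time between events:

1. Locate the first LOGIN event for message-queue: 20/Mar/2024:08:03:23
2. Locate the first STOP event for message-queue: 20/Mar/2024:08:07:10
3. Calculate the difference: 20/Mar/2024:08:07:10 - 20/Mar/2024:08:03:23 = 227 seconds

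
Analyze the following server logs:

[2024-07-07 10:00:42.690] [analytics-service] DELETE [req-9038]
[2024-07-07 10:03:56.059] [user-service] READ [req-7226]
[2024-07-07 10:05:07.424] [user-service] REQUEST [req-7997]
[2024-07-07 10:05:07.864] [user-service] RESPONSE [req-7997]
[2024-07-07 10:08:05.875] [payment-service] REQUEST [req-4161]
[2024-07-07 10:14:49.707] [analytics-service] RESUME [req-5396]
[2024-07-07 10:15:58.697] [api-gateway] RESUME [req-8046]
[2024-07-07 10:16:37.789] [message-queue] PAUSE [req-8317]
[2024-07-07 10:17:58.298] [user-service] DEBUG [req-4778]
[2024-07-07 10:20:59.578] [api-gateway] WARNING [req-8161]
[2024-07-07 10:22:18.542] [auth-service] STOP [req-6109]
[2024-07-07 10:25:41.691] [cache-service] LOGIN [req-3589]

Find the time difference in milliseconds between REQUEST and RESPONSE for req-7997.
440

To calculate latency:

1. Find REQUEST with id req-7997: 2024-07-07 10:05:07.424
2. Find RESPONSE with id req-7997: 2024-07-07 10:05:07.864
3. Latency: 2024-07-07 10:05:07.864 - 2024-07-07 10:05:07.424 = 440ms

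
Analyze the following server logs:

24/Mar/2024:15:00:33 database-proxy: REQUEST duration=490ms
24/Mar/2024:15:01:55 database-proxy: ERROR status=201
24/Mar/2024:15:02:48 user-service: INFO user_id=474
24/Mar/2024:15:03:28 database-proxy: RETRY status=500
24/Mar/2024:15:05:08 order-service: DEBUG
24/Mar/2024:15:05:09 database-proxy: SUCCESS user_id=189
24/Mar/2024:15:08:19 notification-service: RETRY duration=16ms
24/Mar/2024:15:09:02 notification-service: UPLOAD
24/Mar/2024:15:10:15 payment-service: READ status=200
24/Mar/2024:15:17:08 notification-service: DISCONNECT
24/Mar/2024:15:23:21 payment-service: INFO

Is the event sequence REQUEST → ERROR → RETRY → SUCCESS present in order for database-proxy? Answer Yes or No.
Yes

To verify sequence order:

1. Find all events in sequence REQUEST → ERROR → RETRY → SUCCESS for database-proxy
2. Extract their timestamps
3. Check if timestamps are in ascending order
4. Result: Yes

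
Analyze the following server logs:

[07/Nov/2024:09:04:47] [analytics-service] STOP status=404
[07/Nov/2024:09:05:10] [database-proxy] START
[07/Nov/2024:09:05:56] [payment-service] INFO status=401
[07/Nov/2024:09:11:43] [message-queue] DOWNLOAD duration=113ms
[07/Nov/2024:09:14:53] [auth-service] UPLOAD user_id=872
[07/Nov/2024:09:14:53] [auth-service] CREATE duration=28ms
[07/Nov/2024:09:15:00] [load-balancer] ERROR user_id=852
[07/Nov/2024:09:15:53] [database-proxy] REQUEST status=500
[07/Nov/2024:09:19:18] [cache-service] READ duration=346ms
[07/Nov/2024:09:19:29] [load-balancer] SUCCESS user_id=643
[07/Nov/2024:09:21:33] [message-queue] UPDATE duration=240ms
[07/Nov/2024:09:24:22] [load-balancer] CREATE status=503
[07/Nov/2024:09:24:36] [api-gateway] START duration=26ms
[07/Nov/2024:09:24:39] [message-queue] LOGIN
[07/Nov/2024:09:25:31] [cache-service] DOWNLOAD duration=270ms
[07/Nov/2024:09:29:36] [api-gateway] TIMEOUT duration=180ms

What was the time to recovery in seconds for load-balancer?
269

To calculate recovery time:

1. Find ERROR event for load-balancer: 07/Nov/2024:09:15:00
2. Find next SUCCESS event for load-balancer: 07/Nov/2024:09:19:29
3. Recovery time: 07/Nov/2024:09:19:29 - 07/Nov/2024:09:15:00 = 269 seconds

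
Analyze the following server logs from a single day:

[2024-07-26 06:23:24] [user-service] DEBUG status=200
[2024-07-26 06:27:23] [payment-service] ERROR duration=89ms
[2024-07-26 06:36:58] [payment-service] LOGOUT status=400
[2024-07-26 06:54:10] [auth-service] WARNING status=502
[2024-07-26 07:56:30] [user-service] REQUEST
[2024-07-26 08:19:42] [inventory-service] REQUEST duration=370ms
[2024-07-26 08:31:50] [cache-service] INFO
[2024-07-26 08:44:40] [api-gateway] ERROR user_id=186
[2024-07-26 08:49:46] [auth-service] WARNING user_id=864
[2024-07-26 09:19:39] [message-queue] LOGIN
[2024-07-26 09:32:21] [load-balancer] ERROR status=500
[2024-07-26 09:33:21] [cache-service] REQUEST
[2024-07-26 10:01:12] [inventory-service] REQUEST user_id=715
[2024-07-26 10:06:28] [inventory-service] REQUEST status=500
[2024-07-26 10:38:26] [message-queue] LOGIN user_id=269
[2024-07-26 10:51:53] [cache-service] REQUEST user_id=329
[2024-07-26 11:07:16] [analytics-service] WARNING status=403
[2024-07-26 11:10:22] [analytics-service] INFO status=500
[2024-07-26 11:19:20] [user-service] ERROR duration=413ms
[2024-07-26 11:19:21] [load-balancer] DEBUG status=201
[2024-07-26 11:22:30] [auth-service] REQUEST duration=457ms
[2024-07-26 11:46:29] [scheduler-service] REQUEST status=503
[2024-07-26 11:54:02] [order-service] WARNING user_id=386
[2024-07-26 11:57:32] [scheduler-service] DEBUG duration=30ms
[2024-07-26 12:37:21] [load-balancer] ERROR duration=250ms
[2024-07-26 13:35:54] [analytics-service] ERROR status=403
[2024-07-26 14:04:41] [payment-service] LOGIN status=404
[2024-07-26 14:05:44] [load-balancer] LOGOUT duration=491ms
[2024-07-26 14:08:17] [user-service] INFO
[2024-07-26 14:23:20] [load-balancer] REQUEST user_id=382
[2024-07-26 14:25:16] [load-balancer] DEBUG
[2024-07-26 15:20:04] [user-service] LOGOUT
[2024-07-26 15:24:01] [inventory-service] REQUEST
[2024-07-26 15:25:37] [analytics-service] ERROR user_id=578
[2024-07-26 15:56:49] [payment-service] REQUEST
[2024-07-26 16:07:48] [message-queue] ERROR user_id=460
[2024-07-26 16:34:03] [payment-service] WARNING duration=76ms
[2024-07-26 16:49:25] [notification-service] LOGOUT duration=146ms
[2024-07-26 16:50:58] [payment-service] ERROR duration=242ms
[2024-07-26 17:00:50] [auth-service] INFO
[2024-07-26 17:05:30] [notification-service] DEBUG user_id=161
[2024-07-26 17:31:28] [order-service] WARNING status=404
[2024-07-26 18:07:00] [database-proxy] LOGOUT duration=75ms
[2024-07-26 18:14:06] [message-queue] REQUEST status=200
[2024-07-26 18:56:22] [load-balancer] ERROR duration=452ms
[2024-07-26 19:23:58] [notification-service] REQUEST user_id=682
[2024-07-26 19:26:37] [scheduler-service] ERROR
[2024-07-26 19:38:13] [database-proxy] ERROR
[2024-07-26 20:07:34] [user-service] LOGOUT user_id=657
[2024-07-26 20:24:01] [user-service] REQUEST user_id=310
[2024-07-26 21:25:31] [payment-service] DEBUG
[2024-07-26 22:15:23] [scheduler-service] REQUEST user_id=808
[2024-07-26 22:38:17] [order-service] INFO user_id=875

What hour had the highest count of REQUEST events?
10

To find the peak hour:

1. Group all REQUEST events by hour
2. Count events in each hour
3. Find hour with maximum count
4. Peak hour: 10 (with 3 events)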